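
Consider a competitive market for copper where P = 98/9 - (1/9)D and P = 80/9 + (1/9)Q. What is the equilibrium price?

P* = 89/9

Set the two price expressions equal: 98/9 - (1/9)Q = 80/9 + (1/9)Q.
2 = (2/9)Q, so Q* = 9.
P* = 98/9 − (1/9)(9) = 89/9.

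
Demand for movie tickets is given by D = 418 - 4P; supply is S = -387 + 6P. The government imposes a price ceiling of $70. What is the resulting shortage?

Shortage = 105

Equilibrium price would be P* = 80.5, so the ceiling at 70 binds.
At P = 70: D = 418 − 4(70) = 138, S = -387 + 6(70) = 33.
Shortage = 138 − 33 = 105.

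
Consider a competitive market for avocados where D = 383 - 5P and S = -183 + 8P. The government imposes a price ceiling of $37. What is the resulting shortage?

Shortage = 85

Equilibrium price would be P* = 566/13, so the ceiling at 37 binds.
At P = 37: D = 383 − 5(37) = 198, S = -183 + 8(37) = 113.
Shortage = 198 − 113 = 85.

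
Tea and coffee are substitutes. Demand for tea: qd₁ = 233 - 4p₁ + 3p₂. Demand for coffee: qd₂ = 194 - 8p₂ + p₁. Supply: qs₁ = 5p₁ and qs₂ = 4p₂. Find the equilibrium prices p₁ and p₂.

Market 1: 233 - 4p₁ + 3p₂ = 5p₁ → 9p₁ - 3p₂ = 233.
Market 2: 12p₂ - p₁ = 194.
Eliminating p₂: 12×(1) + 3×(2) gives 105p₁ = 3378, so p₁ = 1126/35.
Back-substitute into (2): p₂ = (194 + 1×1126/35) / 12 = 1979/105.

p₁ = 1126/35, p₂ = 1979/105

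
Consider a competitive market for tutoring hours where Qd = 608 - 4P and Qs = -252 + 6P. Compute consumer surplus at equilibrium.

Equilibrium: 608 - 4P = -252 + 6P gives P* = 86, Q* = 264.
Demand choke price (Qd = 0): P = 152.
CS = ½(152 − 86)(264) = 8712.

Consumer surplus = 8712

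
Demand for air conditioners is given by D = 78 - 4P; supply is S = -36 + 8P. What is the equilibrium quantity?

Q* = 40

Set D = S: 78 - 4P = -36 + 8P.
114 = 12P, so P* = 9.5.
Q* = 78 − 4(9.5) = 40.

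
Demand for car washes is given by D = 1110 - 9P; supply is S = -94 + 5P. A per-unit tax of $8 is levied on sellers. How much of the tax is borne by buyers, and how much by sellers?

Pre-tax equilibrium: P* = 86, Q* = 336.
Tax on sellers shifts supply to S = -94 + 5(P − 8) = -134 + 5P.
1110 - 9P = -134 + 5P gives buyer price Pb = 622/7; sellers receive Ps = 622/7 − 8 = 566/7.
New quantity: Q = 1110 − 9(622/7) = 2172/7.
Buyer burden = 622/7 − 86 = 20/7; seller burden = 86 − 566/7 = 36/7.

Buyers bear 20/7, sellers bear 36/7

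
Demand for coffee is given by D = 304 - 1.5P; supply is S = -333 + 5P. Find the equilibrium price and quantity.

Set D = S: 304 - 1.5P = -333 + 5P.
637 = 6.5P, so P* = 98.
Q* = 304 − 1.5(98) = 157.

P* = 98, Q* = 157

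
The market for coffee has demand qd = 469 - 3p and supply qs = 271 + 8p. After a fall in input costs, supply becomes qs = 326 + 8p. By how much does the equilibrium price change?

Δp = -5

Original equilibrium: p* = 18, q* = 415.
New equilibrium: 469 - 3p = 326 + 8p, so 143 = 11p and p' = 13; q' = 469 − 3(13) = 430.
Change in price: 13 − 18 = -5.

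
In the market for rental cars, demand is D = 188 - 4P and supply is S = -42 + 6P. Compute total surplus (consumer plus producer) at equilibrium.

Equilibrium: 188 - 4P = -42 + 6P gives P* = 23, Q* = 96.
Demand choke price: P = 47; supply starts at P = 7.
CS = ½(47 − 23)(96) = 1152; PS = ½(23 − 7)(96) = 768.

Total surplus = 1920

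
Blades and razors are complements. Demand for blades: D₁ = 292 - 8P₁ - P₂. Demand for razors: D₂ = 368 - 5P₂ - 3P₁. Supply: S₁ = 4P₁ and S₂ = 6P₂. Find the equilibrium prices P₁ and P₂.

P₁ = 948/43, P₂ = 1180/43

Market 1: 292 - 8P₁ - P₂ = 4P₁ → 12P₁ + P₂ = 292.
Market 2: 11P₂ + 3P₁ = 368.
Eliminating P₂: 11×(1) − 1×(2) gives 129P₁ = 2844, so P₁ = 948/43.
Back-substitute into (2): P₂ = (368 − 3×948/43) / 11 = 1180/43.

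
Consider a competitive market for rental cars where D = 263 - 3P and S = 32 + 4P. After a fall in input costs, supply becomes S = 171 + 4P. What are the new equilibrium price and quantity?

Original equilibrium: P* = 33, Q* = 164.
New equilibrium: 263 - 3P = 171 + 4P, so 92 = 7P and P' = 92/7; Q' = 263 − 3(92/7) = 1565/7.

P' = 92/7, Q' = 1565/7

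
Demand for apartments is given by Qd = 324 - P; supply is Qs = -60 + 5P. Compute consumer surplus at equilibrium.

Equilibrium: 324 - P = -60 + 5P gives P* = 64, Q* = 260.
Demand choke price (Qd = 0): P = 324.
CS = ½(324 − 64)(260) = 33800.

Consumer surplus = 33800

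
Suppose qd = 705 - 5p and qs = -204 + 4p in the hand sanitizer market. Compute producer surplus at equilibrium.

Equilibrium: 705 - 5p = -204 + 4p gives p* = 101, q* = 200.
Supply starts at p = 51 (where qs = 0).
PS = ½(101 − 51)(200) = 5000.

Producer surplus = 5000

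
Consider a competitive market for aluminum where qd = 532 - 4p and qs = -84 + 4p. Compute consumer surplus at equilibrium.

Equilibrium: 532 - 4p = -84 + 4p gives p* = 77, q* = 224.
Demand choke price (qd = 0): p = 133.
CS = ½(133 − 77)(224) = 6272.

Consumer surplus = 6272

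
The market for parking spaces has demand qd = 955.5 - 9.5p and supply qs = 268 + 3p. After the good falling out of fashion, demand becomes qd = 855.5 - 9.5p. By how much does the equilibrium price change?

Δp = -8

Original equilibrium: p* = 55, q* = 433.
New equilibrium: 855.5 - 9.5p = 268 + 3p, so 587.5 = 12.5p and p' = 47; q' = 855.5 − 9.5(47) = 409.
Change in price: 47 − 55 = -8.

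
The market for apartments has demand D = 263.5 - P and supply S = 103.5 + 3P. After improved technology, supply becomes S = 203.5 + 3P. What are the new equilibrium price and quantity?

Original equilibrium: P* = 40, Q* = 223.5.
New equilibrium: 263.5 - P = 203.5 + 3P, so 60 = 4P and P' = 15; Q' = 263.5 − 1(15) = 248.5.

P' = 15, Q' = 248.5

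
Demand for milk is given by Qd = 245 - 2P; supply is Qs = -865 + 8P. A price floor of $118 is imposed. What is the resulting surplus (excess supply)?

Equilibrium price would be P* = 111, so the floor at 118 binds.
At P = 118: Qd = 9, Qs = 79.
Surplus = 79 − 9 = 70.

Surplus = 70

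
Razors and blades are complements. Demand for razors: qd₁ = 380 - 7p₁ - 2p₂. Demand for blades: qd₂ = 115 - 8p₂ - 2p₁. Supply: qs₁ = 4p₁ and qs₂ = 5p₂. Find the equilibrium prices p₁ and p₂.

Market 1: 380 - 7p₁ - 2p₂ = 4p₁ → 11p₁ + 2p₂ = 380.
Market 2: 13p₂ + 2p₁ = 115.
Eliminating p₂: 13×(1) − 2×(2) gives 139p₁ = 4710, so p₁ = 4710/139.
Back-substitute into (2): p₂ = (115 − 2×4710/139) / 13 = 505/139.

p₁ = 4710/139, p₂ = 505/139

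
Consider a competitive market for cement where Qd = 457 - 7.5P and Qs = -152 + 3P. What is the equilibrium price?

Set Qd = Qs: 457 - 7.5P = -152 + 3P.
609 = 10.5P, so P* = 58.
Q* = 457 − 7.5(58) = 22.

P* = 58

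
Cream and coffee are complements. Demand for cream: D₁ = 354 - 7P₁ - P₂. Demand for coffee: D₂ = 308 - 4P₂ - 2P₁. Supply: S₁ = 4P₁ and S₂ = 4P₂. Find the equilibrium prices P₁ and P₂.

Market 1: 354 - 7P₁ - P₂ = 4P₁ → 11P₁ + P₂ = 354.
Market 2: 8P₂ + 2P₁ = 308.
Eliminating P₂: 8×(1) − 1×(2) gives 86P₁ = 2524, so P₁ = 1262/43.
Back-substitute into (2): P₂ = (308 − 2×1262/43) / 8 = 1340/43.

P₁ = 1262/43, P₂ = 1340/43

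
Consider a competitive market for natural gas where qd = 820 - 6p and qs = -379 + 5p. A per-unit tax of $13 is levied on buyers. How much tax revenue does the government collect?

Tax revenue = 18668/11

Pre-tax equilibrium: p* = 109, q* = 166.
Tax on buyers shifts demand to qd = 820 − 6(p + 13) = 742 - 6p.
742 - 6p = -379 + 5p gives seller price ps = 1121/11; buyers pay pb = 1121/11 + 13 = 1264/11.
New quantity: q = 820 − 6(1264/11) = 1436/11.
Revenue = 13 × 1436/11 = 18668/11.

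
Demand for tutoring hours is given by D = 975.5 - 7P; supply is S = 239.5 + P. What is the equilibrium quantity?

Set D = S: 975.5 - 7P = 239.5 + P.
736 = 8P, so P* = 92.
Q* = 975.5 − 7(92) = 331.5.

Q* = 331.5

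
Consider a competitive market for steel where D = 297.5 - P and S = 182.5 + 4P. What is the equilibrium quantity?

Set D = S: 297.5 - P = 182.5 + 4P.
115 = 5P, so P* = 23.
Q* = 297.5 − 1(23) = 274.5.

Q* = 274.5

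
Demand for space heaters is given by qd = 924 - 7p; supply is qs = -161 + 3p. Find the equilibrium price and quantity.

Set qd = qs: 924 - 7p = -161 + 3p.
1085 = 10p, so p* = 108.5.
q* = 924 − 7(108.5) = 164.5.

p* = 108.5, q* = 164.5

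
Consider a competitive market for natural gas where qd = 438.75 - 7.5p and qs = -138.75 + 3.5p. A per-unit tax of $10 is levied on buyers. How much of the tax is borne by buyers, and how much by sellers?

Buyers bear 35/11, sellers bear 75/11

Pre-tax equilibrium: p* = 52.5, q* = 45.
Tax on buyers shifts demand to qd = 438.75 − 7.5(p + 10) = 363.75 - 7.5p.
363.75 - 7.5p = -138.75 + 3.5p gives seller price ps = 1005/22; buyers pay pb = 1005/22 + 10 = 1225/22.
New quantity: q = 438.75 − 7.5(1225/22) = 465/22.
Buyer burden = 1225/22 − 52.5 = 35/11; seller burden = 52.5 − 1005/22 = 75/11.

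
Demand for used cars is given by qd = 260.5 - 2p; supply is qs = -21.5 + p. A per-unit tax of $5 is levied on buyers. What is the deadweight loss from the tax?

Pre-tax equilibrium: p* = 94, q* = 72.5.
Tax on buyers shifts demand to qd = 260.5 − 2(p + 5) = 250.5 - 2p.
250.5 - 2p = -21.5 + p gives seller price ps = 272/3; buyers pay pb = 272/3 + 5 = 287/3.
New quantity: q = 260.5 − 2(287/3) = 415/6.
DWL = ½ × 5 × (72.5 − 415/6) = 25/3.

Deadweight loss = 25/3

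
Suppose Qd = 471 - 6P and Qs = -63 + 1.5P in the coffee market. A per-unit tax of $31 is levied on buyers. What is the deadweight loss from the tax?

Deadweight loss = 576.6

Pre-tax equilibrium: P* = 71.2, Q* = 43.8.
Tax on buyers shifts demand to Qd = 471 − 6(P + 31) = 285 - 6P.
285 - 6P = -63 + 1.5P gives seller price Ps = 46.4; buyers pay Pb = 46.4 + 31 = 77.4.
New quantity: Q = 471 − 6(77.4) = 6.6.
DWL = ½ × 31 × (43.8 − 6.6) = 576.6.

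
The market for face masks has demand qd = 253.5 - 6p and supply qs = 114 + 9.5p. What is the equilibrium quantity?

q* = 199.5

Set qd = qs: 253.5 - 6p = 114 + 9.5p.
139.5 = 15.5p, so p* = 9.
q* = 253.5 − 6(9) = 199.5.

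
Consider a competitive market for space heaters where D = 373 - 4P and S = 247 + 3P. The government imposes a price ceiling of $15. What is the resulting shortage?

Equilibrium price would be P* = 18, so the ceiling at 15 binds.
At P = 15: D = 373 − 4(15) = 313, S = 247 + 3(15) = 292.
Shortage = 313 − 292 = 21.

Shortage = 21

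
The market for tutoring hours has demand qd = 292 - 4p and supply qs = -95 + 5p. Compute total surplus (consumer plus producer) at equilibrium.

Equilibrium: 292 - 4p = -95 + 5p gives p* = 43, q* = 120.
Demand choke price: p = 73; supply starts at p = 19.
CS = ½(73 − 43)(120) = 1800; PS = ½(43 − 19)(120) = 1440.

Total surplus = 3240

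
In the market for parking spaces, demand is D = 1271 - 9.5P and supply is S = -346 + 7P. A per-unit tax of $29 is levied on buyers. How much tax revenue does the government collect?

Tax revenue = 213527/33

Pre-tax equilibrium: P* = 98, Q* = 340.
Tax on buyers shifts demand to D = 1271 − 9.5(P + 29) = 995.5 - 9.5P.
995.5 - 9.5P = -346 + 7P gives seller price Ps = 2683/33; buyers pay Pb = 2683/33 + 29 = 3640/33.
New quantity: Q = 1271 − 9.5(3640/33) = 7363/33.
Revenue = 29 × 7363/33 = 213527/33.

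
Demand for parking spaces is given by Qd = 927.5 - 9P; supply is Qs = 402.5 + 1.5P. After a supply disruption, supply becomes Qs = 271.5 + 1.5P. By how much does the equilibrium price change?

Original equilibrium: P* = 50, Q* = 477.5.
New equilibrium: 927.5 - 9P = 271.5 + 1.5P, so 656 = 10.5P and P' = 1312/21; Q' = 927.5 − 9(1312/21) = 5113/14.
Change in price: 1312/21 − 50 = 262/21.

ΔP = 262/21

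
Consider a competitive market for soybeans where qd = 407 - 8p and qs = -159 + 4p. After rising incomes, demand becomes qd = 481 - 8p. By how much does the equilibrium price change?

Δp = 37/6

Original equilibrium: p* = 283/6, q* = 89/3.
New equilibrium: 481 - 8p = -159 + 4p, so 640 = 12p and p' = 160/3; q' = 481 − 8(160/3) = 163/3.
Change in price: 160/3 − 283/6 = 37/6.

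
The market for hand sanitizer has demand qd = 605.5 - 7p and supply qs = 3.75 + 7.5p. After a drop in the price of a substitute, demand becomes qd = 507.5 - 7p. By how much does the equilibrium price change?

Original equilibrium: p* = 41.5, q* = 315.
New equilibrium: 507.5 - 7p = 3.75 + 7.5p, so 503.75 = 14.5p and p' = 2015/58; q' = 507.5 − 7(2015/58) = 7665/29.
Change in price: 2015/58 − 41.5 = -196/29.

Δp = -196/29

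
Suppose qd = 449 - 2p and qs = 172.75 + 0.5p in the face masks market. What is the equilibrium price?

Set qd = qs: 449 - 2p = 172.75 + 0.5p.
276.25 = 2.5p, so p* = 110.5.
q* = 449 − 2(110.5) = 228.

p* = 110.5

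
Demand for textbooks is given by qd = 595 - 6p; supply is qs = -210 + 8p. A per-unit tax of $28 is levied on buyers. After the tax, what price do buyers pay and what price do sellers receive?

Buyers pay $73.5, sellers receive $45.5

Pre-tax equilibrium: p* = 57.5, q* = 250.
Tax on buyers shifts demand to qd = 595 − 6(p + 28) = 427 - 6p.
427 - 6p = -210 + 8p gives seller price ps = 45.5; buyers pay pb = 45.5 + 28 = 73.5.
New quantity: q = 595 − 6(73.5) = 154.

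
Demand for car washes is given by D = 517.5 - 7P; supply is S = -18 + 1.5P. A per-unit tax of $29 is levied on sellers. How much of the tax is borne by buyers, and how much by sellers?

Buyers bear 87/17, sellers bear 406/17

Pre-tax equilibrium: P* = 63, Q* = 76.5.
Tax on sellers shifts supply to S = -18 + 1.5(P − 29) = -61.5 + 1.5P.
517.5 - 7P = -61.5 + 1.5P gives buyer price Pb = 1158/17; sellers receive Ps = 1158/17 − 29 = 665/17.
New quantity: Q = 517.5 − 7(1158/17) = 1383/34.
Buyer burden = 1158/17 − 63 = 87/17; seller burden = 63 − 665/17 = 406/17.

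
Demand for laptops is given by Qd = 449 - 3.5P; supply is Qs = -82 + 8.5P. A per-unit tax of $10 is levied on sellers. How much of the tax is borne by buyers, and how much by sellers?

Buyers bear 85/12, sellers bear 35/12

Pre-tax equilibrium: P* = 44.25, Q* = 294.125.
Tax on sellers shifts supply to Qs = -82 + 8.5(P − 10) = -167 + 8.5P.
449 - 3.5P = -167 + 8.5P gives buyer price Pb = 154/3; sellers receive Ps = 154/3 − 10 = 124/3.
New quantity: Q = 449 − 3.5(154/3) = 808/3.
Buyer burden = 154/3 − 44.25 = 85/12; seller burden = 44.25 − 124/3 = 35/12.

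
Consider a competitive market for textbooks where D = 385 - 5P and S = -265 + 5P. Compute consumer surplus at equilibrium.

Equilibrium: 385 - 5P = -265 + 5P gives P* = 65, Q* = 60.
Demand choke price (D = 0): P = 77.
CS = ½(77 − 65)(60) = 360.

Consumer surplus = 360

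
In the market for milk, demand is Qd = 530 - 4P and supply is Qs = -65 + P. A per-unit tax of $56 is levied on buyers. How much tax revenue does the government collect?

Tax revenue = 515.2

Pre-tax equilibrium: P* = 119, Q* = 54.
Tax on buyers shifts demand to Qd = 530 − 4(P + 56) = 306 - 4P.
306 - 4P = -65 + P gives seller price Ps = 74.2; buyers pay Pb = 74.2 + 56 = 130.2.
New quantity: Q = 530 − 4(130.2) = 9.2.
Revenue = 56 × 9.2 = 515.2.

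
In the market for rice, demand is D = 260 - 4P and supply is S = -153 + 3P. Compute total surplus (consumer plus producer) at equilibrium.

Total surplus = 168

Equilibrium: 260 - 4P = -153 + 3P gives P* = 59, Q* = 24.
Demand choke price: P = 65; supply starts at P = 51.
CS = ½(65 − 59)(24) = 72; PS = ½(59 − 51)(24) = 96.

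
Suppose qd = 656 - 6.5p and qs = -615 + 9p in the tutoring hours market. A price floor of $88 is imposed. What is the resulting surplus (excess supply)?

Equilibrium price would be p* = 82, so the floor at 88 binds.
At p = 88: qd = 84, qs = 177.
Surplus = 177 − 84 = 93.

Surplus = 93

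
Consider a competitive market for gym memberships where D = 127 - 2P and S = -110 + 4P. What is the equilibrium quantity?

Q* = 48

Set D = S: 127 - 2P = -110 + 4P.
237 = 6P, so P* = 39.5.
Q* = 127 − 2(39.5) = 48.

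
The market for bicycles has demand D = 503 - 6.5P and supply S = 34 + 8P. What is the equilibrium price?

Set D = S: 503 - 6.5P = 34 + 8P.
469 = 14.5P, so P* = 938/29.
Q* = 503 − 6.5(938/29) = 8490/29.

P* = 938/29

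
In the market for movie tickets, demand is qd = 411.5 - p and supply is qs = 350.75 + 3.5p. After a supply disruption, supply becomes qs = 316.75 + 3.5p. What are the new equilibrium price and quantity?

p' = 379/18, q' = 3514/9

Original equilibrium: p* = 13.5, q* = 398.
New equilibrium: 411.5 - p = 316.75 + 3.5p, so 94.75 = 4.5p and p' = 379/18; q' = 411.5 − 1(379/18) = 3514/9.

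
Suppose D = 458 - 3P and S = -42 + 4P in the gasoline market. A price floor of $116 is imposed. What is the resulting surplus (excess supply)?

Equilibrium price would be P* = 500/7, so the floor at 116 binds.
At P = 116: D = 110, S = 422.
Surplus = 422 − 110 = 312.

Surplus = 312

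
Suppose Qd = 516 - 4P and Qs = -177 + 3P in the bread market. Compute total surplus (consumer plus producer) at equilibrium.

Total surplus = 4200

Equilibrium: 516 - 4P = -177 + 3P gives P* = 99, Q* = 120.
Demand choke price: P = 129; supply starts at P = 59.
CS = ½(129 − 99)(120) = 1800; PS = ½(99 − 59)(120) = 2400.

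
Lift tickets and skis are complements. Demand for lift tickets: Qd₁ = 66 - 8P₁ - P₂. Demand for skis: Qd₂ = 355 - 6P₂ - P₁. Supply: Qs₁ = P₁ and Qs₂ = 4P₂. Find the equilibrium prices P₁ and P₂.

P₁ = 305/89, P₂ = 3129/89

Market 1: 66 - 8P₁ - P₂ = P₁ → 9P₁ + P₂ = 66.
Market 2: 10P₂ + P₁ = 355.
Eliminating P₂: 10×(1) − 1×(2) gives 89P₁ = 305, so P₁ = 305/89.
Back-substitute into (2): P₂ = (355 − 1×305/89) / 10 = 3129/89.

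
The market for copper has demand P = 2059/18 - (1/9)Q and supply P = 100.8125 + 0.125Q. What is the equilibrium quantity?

Q* = 57.5

Set the two price expressions equal: 2059/18 - (1/9)Q = 100.8125 + 0.125Q.
1955/144 = (17/72)Q, so Q* = 57.5.
P* = 2059/18 − (1/9)(57.5) = 108.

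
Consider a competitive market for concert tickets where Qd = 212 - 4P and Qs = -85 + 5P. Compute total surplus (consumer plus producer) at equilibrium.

Total surplus = 1440

Equilibrium: 212 - 4P = -85 + 5P gives P* = 33, Q* = 80.
Demand choke price: P = 53; supply starts at P = 17.
CS = ½(53 − 33)(80) = 800; PS = ½(33 − 17)(80) = 640.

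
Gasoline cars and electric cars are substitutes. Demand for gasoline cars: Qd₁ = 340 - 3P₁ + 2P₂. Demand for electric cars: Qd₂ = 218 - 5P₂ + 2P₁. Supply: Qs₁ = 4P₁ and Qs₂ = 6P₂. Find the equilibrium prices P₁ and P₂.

Market 1: 340 - 3P₁ + 2P₂ = 4P₁ → 7P₁ - 2P₂ = 340.
Market 2: 11P₂ - 2P₁ = 218.
Eliminating P₂: 11×(1) + 2×(2) gives 73P₁ = 4176, so P₁ = 4176/73.
Back-substitute into (2): P₂ = (218 + 2×4176/73) / 11 = 2206/73.

P₁ = 4176/73, P₂ = 2206/73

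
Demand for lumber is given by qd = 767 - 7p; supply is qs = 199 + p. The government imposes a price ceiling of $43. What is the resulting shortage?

Equilibrium price would be p* = 71, so the ceiling at 43 binds.
At p = 43: qd = 767 − 7(43) = 466, qs = 199 + 1(43) = 242.
Shortage = 466 − 242 = 224.

Shortage = 224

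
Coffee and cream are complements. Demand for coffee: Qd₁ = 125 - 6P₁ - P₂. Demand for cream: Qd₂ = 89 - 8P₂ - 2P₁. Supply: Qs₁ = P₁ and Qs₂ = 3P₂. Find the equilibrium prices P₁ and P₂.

P₁ = 1286/75, P₂ = 373/75

Market 1: 125 - 6P₁ - P₂ = P₁ → 7P₁ + P₂ = 125.
Market 2: 11P₂ + 2P₁ = 89.
Eliminating P₂: 11×(1) − 1×(2) gives 75P₁ = 1286, so P₁ = 1286/75.
Back-substitute into (2): P₂ = (89 − 2×1286/75) / 11 = 373/75.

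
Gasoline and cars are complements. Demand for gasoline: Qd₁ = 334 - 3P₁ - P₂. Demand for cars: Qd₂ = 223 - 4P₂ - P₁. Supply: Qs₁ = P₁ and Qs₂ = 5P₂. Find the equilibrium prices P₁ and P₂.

Market 1: 334 - 3P₁ - P₂ = P₁ → 4P₁ + P₂ = 334.
Market 2: 9P₂ + P₁ = 223.
Eliminating P₂: 9×(1) − 1×(2) gives 35P₁ = 2783, so P₁ = 2783/35.
Back-substitute into (2): P₂ = (223 − 1×2783/35) / 9 = 558/35.

P₁ = 2783/35, P₂ = 558/35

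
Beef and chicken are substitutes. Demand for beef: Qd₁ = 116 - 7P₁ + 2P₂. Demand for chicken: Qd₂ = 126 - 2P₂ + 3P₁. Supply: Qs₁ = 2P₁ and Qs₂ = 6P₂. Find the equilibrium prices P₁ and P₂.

P₁ = 590/33, P₂ = 247/11

Market 1: 116 - 7P₁ + 2P₂ = 2P₁ → 9P₁ - 2P₂ = 116.
Market 2: 8P₂ - 3P₁ = 126.
Eliminating P₂: 8×(1) + 2×(2) gives 66P₁ = 1180, so P₁ = 590/33.
Back-substitute into (2): P₂ = (126 + 3×590/33) / 8 = 247/11.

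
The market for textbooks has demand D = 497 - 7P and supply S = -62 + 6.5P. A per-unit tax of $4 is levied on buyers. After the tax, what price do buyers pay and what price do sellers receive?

Pre-tax equilibrium: P* = 1118/27, Q* = 5593/27.
Tax on buyers shifts demand to D = 497 − 7(P + 4) = 469 - 7P.
469 - 7P = -62 + 6.5P gives seller price Ps = 118/3; buyers pay Pb = 118/3 + 4 = 130/3.
New quantity: Q = 497 − 7(130/3) = 581/3.

Buyers pay 130/3, sellers receive 118/3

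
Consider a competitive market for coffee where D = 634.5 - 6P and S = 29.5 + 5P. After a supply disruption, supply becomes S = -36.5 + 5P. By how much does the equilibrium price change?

ΔP = 6

Original equilibrium: P* = 55, Q* = 304.5.
New equilibrium: 634.5 - 6P = -36.5 + 5P, so 671 = 11P and P' = 61; Q' = 634.5 − 6(61) = 268.5.
Change in price: 61 − 55 = 6.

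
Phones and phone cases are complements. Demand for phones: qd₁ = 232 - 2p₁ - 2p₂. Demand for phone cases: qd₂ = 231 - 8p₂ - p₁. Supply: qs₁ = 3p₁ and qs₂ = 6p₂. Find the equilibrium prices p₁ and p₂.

Market 1: 232 - 2p₁ - 2p₂ = 3p₁ → 5p₁ + 2p₂ = 232.
Market 2: 14p₂ + p₁ = 231.
Eliminating p₂: 14×(1) − 2×(2) gives 68p₁ = 2786, so p₁ = 1393/34.
Back-substitute into (2): p₂ = (231 − 1×1393/34) / 14 = 923/68.

p₁ = 1393/34, p₂ = 923/68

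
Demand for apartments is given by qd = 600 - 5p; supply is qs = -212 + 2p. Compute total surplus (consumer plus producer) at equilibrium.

Equilibrium: 600 - 5p = -212 + 2p gives p* = 116, q* = 20.
Demand choke price: p = 120; supply starts at p = 106.
CS = ½(120 − 116)(20) = 40; PS = ½(116 − 106)(20) = 100.

Total surplus = 140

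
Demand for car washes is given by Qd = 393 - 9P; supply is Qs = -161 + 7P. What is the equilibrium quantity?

Set Qd = Qs: 393 - 9P = -161 + 7P.
554 = 16P, so P* = 34.625.
Q* = 393 − 9(34.625) = 81.375.

Q* = 81.375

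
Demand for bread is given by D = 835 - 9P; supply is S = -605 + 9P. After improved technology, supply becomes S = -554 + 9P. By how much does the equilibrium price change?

ΔP = -17/6

Original equilibrium: P* = 80, Q* = 115.
New equilibrium: 835 - 9P = -554 + 9P, so 1389 = 18P and P' = 463/6; Q' = 835 − 9(463/6) = 140.5.
Change in price: 463/6 − 80 = -17/6.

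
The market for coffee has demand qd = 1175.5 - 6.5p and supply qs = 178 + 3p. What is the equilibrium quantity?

Set qd = qs: 1175.5 - 6.5p = 178 + 3p.
997.5 = 9.5p, so p* = 105.
q* = 1175.5 − 6.5(105) = 493.

q* = 493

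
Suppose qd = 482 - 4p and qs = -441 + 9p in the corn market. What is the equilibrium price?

p* = 71

Set qd = qs: 482 - 4p = -441 + 9p.
923 = 13p, so p* = 71.
q* = 482 − 4(71) = 198.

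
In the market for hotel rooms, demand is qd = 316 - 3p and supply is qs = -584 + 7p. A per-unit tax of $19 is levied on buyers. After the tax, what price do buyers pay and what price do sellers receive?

Pre-tax equilibrium: p* = 90, q* = 46.
Tax on buyers shifts demand to qd = 316 − 3(p + 19) = 259 - 3p.
259 - 3p = -584 + 7p gives seller price ps = 84.3; buyers pay pb = 84.3 + 19 = 103.3.
New quantity: q = 316 − 3(103.3) = 6.1.

Buyers pay $103.3, sellers receive $84.3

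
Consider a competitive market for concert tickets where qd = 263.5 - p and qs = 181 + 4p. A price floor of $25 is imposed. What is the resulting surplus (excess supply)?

Equilibrium price would be p* = 16.5, so the floor at 25 binds.
At p = 25: qd = 238.5, qs = 281.
Surplus = 281 − 238.5 = 42.5.

Surplus = 42.5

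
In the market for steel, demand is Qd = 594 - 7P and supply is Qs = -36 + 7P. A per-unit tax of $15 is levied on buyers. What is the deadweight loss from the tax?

Pre-tax equilibrium: P* = 45, Q* = 279.
Tax on buyers shifts demand to Qd = 594 − 7(P + 15) = 489 - 7P.
489 - 7P = -36 + 7P gives seller price Ps = 37.5; buyers pay Pb = 37.5 + 15 = 52.5.
New quantity: Q = 594 − 7(52.5) = 226.5.
DWL = ½ × 15 × (279 − 226.5) = 393.75.

Deadweight loss = 393.75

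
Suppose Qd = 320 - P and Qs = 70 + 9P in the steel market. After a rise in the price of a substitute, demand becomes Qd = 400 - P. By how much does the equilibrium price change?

ΔP = 8

Original equilibrium: P* = 25, Q* = 295.
New equilibrium: 400 - P = 70 + 9P, so 330 = 10P and P' = 33; Q' = 400 − 1(33) = 367.
Change in price: 33 − 25 = 8.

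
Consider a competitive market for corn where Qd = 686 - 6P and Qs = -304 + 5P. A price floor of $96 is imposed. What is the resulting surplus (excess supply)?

Surplus = 66

Equilibrium price would be P* = 90, so the floor at 96 binds.
At P = 96: Qd = 110, Qs = 176.
Surplus = 176 − 110 = 66.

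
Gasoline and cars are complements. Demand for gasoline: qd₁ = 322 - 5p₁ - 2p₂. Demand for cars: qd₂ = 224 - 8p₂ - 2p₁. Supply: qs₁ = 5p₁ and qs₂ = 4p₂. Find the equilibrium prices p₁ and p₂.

Market 1: 322 - 5p₁ - 2p₂ = 5p₁ → 10p₁ + 2p₂ = 322.
Market 2: 12p₂ + 2p₁ = 224.
Eliminating p₂: 12×(1) − 2×(2) gives 116p₁ = 3416, so p₁ = 854/29.
Back-substitute into (2): p₂ = (224 − 2×854/29) / 12 = 399/29.

p₁ = 854/29, p₂ = 399/29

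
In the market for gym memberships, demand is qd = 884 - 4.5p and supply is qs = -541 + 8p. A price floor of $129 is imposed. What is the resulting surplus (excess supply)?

Equilibrium price would be p* = 114, so the floor at 129 binds.
At p = 129: qd = 303.5, qs = 491.
Surplus = 491 − 303.5 = 187.5.

Surplus = 187.5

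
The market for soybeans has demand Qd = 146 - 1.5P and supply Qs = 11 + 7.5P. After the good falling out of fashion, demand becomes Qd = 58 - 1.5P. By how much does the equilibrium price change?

Original equilibrium: P* = 15, Q* = 123.5.
New equilibrium: 58 - 1.5P = 11 + 7.5P, so 47 = 9P and P' = 47/9; Q' = 58 − 1.5(47/9) = 301/6.
Change in price: 47/9 − 15 = -88/9.

ΔP = -88/9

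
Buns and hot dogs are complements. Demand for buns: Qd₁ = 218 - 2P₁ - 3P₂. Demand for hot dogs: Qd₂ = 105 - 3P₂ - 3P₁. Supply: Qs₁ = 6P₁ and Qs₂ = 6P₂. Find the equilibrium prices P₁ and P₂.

P₁ = 183/7, P₂ = 62/21

Market 1: 218 - 2P₁ - 3P₂ = 6P₁ → 8P₁ + 3P₂ = 218.
Market 2: 9P₂ + 3P₁ = 105.
Eliminating P₂: 9×(1) − 3×(2) gives 63P₁ = 1647, so P₁ = 183/7.
Back-substitute into (2): P₂ = (105 − 3×183/7) / 9 = 62/21.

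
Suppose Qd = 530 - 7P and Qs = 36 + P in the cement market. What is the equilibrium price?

Set Qd = Qs: 530 - 7P = 36 + P.
494 = 8P, so P* = 61.75.
Q* = 530 − 7(61.75) = 97.75.

P* = 61.75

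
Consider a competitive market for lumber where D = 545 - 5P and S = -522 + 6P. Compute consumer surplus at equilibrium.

Equilibrium: 545 - 5P = -522 + 6P gives P* = 97, Q* = 60.
Demand choke price (D = 0): P = 109.
CS = ½(109 − 97)(60) = 360.

Consumer surplus = 360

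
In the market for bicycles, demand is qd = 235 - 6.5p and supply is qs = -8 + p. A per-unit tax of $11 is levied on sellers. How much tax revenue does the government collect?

Pre-tax equilibrium: p* = 32.4, q* = 24.4.
Tax on sellers shifts supply to qs = -8 + 1(p − 11) = -19 + p.
235 - 6.5p = -19 + p gives buyer price pb = 508/15; sellers receive ps = 508/15 − 11 = 343/15.
New quantity: q = 235 − 6.5(508/15) = 223/15.
Revenue = 11 × 223/15 = 2453/15.

Tax revenue = 2453/15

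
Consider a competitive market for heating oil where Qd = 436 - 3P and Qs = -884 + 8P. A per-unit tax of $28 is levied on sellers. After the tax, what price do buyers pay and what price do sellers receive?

Buyers pay 1544/11, sellers receive 1236/11

Pre-tax equilibrium: P* = 120, Q* = 76.
Tax on sellers shifts supply to Qs = -884 + 8(P − 28) = -1108 + 8P.
436 - 3P = -1108 + 8P gives buyer price Pb = 1544/11; sellers receive Ps = 1544/11 − 28 = 1236/11.
New quantity: Q = 436 − 3(1544/11) = 164/11.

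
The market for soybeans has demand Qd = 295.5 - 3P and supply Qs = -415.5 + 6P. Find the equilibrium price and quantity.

Set Qd = Qs: 295.5 - 3P = -415.5 + 6P.
711 = 9P, so P* = 79.
Q* = 295.5 − 3(79) = 58.5.

P* = 79, Q* = 58.5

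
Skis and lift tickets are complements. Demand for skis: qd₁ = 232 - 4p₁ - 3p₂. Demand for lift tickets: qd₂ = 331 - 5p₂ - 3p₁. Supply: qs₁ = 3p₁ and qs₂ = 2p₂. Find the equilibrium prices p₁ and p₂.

Market 1: 232 - 4p₁ - 3p₂ = 3p₁ → 7p₁ + 3p₂ = 232.
Market 2: 7p₂ + 3p₁ = 331.
Eliminating p₂: 7×(1) − 3×(2) gives 40p₁ = 631, so p₁ = 15.775.
Back-substitute into (2): p₂ = (331 − 3×15.775) / 7 = 40.525.

p₁ = 15.775, p₂ = 40.525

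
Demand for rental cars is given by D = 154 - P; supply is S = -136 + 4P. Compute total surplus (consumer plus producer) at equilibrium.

Equilibrium: 154 - P = -136 + 4P gives P* = 58, Q* = 96.
Demand choke price: P = 154; supply starts at P = 34.
CS = ½(154 − 58)(96) = 4608; PS = ½(58 − 34)(96) = 1152.

Total surplus = 5760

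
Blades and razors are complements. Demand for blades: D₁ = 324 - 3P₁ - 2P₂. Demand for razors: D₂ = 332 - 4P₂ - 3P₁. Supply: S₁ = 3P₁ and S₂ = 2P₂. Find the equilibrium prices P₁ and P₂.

P₁ = 128/3, P₂ = 34

Market 1: 324 - 3P₁ - 2P₂ = 3P₁ → 6P₁ + 2P₂ = 324.
Market 2: 6P₂ + 3P₁ = 332.
Eliminating P₂: 6×(1) − 2×(2) gives 30P₁ = 1280, so P₁ = 128/3.
Back-substitute into (2): P₂ = (332 − 3×128/3) / 6 = 34.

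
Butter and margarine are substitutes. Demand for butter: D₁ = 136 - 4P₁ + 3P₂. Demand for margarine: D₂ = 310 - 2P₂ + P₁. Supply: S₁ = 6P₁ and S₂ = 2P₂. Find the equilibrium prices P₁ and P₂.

P₁ = 1474/37, P₂ = 3236/37

Market 1: 136 - 4P₁ + 3P₂ = 6P₁ → 10P₁ - 3P₂ = 136.
Market 2: 4P₂ - P₁ = 310.
Eliminating P₂: 4×(1) + 3×(2) gives 37P₁ = 1474, so P₁ = 1474/37.
Back-substitute into (2): P₂ = (310 + 1×1474/37) / 4 = 3236/37.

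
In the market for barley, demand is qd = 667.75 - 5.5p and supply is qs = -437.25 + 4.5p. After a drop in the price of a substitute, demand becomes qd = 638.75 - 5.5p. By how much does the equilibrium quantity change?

Δq = -13.05

Original equilibrium: p* = 110.5, q* = 60.
New equilibrium: 638.75 - 5.5p = -437.25 + 4.5p, so 1076 = 10p and p' = 107.6; q' = 638.75 − 5.5(107.6) = 46.95.
Change in quantity: 46.95 − 60 = -13.05.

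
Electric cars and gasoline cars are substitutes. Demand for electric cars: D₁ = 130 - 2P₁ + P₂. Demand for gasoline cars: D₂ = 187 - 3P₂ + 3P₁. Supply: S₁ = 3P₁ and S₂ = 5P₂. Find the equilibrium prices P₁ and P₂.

Market 1: 130 - 2P₁ + P₂ = 3P₁ → 5P₁ - P₂ = 130.
Market 2: 8P₂ - 3P₁ = 187.
Eliminating P₂: 8×(1) + 1×(2) gives 37P₁ = 1227, so P₁ = 1227/37.
Back-substitute into (2): P₂ = (187 + 3×1227/37) / 8 = 1325/37.

P₁ = 1227/37, P₂ = 1325/37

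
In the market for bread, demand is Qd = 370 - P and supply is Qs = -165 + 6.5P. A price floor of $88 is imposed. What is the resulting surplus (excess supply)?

Equilibrium price would be P* = 214/3, so the floor at 88 binds.
At P = 88: Qd = 282, Qs = 407.
Surplus = 407 − 282 = 125.

Surplus = 125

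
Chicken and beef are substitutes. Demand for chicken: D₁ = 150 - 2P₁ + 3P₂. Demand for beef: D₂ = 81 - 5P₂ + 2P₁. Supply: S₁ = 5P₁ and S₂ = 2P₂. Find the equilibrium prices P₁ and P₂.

P₁ = 1293/43, P₂ = 867/43

Market 1: 150 - 2P₁ + 3P₂ = 5P₁ → 7P₁ - 3P₂ = 150.
Market 2: 7P₂ - 2P₁ = 81.
Eliminating P₂: 7×(1) + 3×(2) gives 43P₁ = 1293, so P₁ = 1293/43.
Back-substitute into (2): P₂ = (81 + 2×1293/43) / 7 = 867/43.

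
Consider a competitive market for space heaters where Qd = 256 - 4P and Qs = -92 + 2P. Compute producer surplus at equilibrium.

Equilibrium: 256 - 4P = -92 + 2P gives P* = 58, Q* = 24.
Supply starts at P = 46 (where Qs = 0).
PS = ½(58 − 46)(24) = 144.

Producer surplus = 144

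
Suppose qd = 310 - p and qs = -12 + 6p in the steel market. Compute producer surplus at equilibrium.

Equilibrium: 310 - p = -12 + 6p gives p* = 46, q* = 264.
Supply starts at p = 2 (where qs = 0).
PS = ½(46 − 2)(264) = 5808.

Producer surplus = 5808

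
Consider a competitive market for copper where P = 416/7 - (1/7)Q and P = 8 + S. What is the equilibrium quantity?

Q* = 45

Set the two price expressions equal: 416/7 - (1/7)Q = 8 + Q.
360/7 = (8/7)Q, so Q* = 45.
P* = 416/7 − (1/7)(45) = 53.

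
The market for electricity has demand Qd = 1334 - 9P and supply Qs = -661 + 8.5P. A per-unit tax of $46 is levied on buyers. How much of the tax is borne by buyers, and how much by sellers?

Buyers bear 782/35, sellers bear 828/35

Pre-tax equilibrium: P* = 114, Q* = 308.
Tax on buyers shifts demand to Qd = 1334 − 9(P + 46) = 920 - 9P.
920 - 9P = -661 + 8.5P gives seller price Ps = 3162/35; buyers pay Pb = 3162/35 + 46 = 4772/35.
New quantity: Q = 1334 − 9(4772/35) = 3742/35.
Buyer burden = 4772/35 − 114 = 782/35; seller burden = 114 − 3162/35 = 828/35.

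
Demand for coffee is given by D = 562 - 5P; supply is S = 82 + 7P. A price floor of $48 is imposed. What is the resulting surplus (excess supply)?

Surplus = 96

Equilibrium price would be P* = 40, so the floor at 48 binds.
At P = 48: D = 322, S = 418.
Surplus = 418 − 322 = 96.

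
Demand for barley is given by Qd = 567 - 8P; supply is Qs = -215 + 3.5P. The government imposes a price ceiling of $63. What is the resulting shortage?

Shortage = 57.5

Equilibrium price would be P* = 68, so the ceiling at 63 binds.
At P = 63: Qd = 567 − 8(63) = 63, Qs = -215 + 3.5(63) = 5.5.
Shortage = 63 − 5.5 = 57.5.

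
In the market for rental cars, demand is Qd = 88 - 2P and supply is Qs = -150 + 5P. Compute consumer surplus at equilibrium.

Equilibrium: 88 - 2P = -150 + 5P gives P* = 34, Q* = 20.
Demand choke price (Qd = 0): P = 44.
CS = ½(44 − 34)(20) = 100.

Consumer surplus = 100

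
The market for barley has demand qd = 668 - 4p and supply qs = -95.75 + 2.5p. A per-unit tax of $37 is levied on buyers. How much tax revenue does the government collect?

Pre-tax equilibrium: p* = 117.5, q* = 198.
Tax on buyers shifts demand to qd = 668 − 4(p + 37) = 520 - 4p.
520 - 4p = -95.75 + 2.5p gives seller price ps = 2463/26; buyers pay pb = 2463/26 + 37 = 3425/26.
New quantity: q = 668 − 4(3425/26) = 1834/13.
Revenue = 37 × 1834/13 = 67858/13.

Tax revenue = 67858/13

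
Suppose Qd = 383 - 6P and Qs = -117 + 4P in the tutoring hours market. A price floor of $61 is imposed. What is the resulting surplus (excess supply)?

Equilibrium price would be P* = 50, so the floor at 61 binds.
At P = 61: Qd = 17, Qs = 127.
Surplus = 127 − 17 = 110.

Surplus = 110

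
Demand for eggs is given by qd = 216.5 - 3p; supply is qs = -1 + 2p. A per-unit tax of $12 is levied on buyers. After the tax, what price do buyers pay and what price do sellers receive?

Buyers pay $48.3, sellers receive $36.3

Pre-tax equilibrium: p* = 43.5, q* = 86.
Tax on buyers shifts demand to qd = 216.5 − 3(p + 12) = 180.5 - 3p.
180.5 - 3p = -1 + 2p gives seller price ps = 36.3; buyers pay pb = 36.3 + 12 = 48.3.
New quantity: q = 216.5 − 3(48.3) = 71.6.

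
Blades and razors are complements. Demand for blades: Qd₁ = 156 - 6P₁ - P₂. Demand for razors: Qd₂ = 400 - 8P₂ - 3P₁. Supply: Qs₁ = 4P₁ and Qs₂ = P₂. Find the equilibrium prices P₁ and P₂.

P₁ = 1004/87, P₂ = 3532/87

Market 1: 156 - 6P₁ - P₂ = 4P₁ → 10P₁ + P₂ = 156.
Market 2: 9P₂ + 3P₁ = 400.
Eliminating P₂: 9×(1) − 1×(2) gives 87P₁ = 1004, so P₁ = 1004/87.
Back-substitute into (2): P₂ = (400 − 3×1004/87) / 9 = 3532/87.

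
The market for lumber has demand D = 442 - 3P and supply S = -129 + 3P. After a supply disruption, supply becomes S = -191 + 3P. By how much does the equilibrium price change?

ΔP = 31/3

Original equilibrium: P* = 571/6, Q* = 156.5.
New equilibrium: 442 - 3P = -191 + 3P, so 633 = 6P and P' = 105.5; Q' = 442 − 3(105.5) = 125.5.
Change in price: 105.5 − 571/6 = 31/3.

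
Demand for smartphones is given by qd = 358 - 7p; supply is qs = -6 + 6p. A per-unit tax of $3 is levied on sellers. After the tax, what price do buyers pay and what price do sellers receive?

Pre-tax equilibrium: p* = 28, q* = 162.
Tax on sellers shifts supply to qs = -6 + 6(p − 3) = -24 + 6p.
358 - 7p = -24 + 6p gives buyer price pb = 382/13; sellers receive ps = 382/13 − 3 = 343/13.
New quantity: q = 358 − 7(382/13) = 1980/13.

Buyers pay 382/13, sellers receive 343/13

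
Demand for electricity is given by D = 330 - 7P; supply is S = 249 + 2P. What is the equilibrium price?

Set D = S: 330 - 7P = 249 + 2P.
81 = 9P, so P* = 9.
Q* = 330 − 7(9) = 267.

P* = 9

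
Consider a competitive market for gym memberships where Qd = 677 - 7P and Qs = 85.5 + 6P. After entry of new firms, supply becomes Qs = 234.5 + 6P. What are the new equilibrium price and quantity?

P' = 885/26, Q' = 11407/26

Original equilibrium: P* = 45.5, Q* = 358.5.
New equilibrium: 677 - 7P = 234.5 + 6P, so 442.5 = 13P and P' = 885/26; Q' = 677 − 7(885/26) = 11407/26.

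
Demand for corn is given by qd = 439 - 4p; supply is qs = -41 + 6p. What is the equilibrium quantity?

Set qd = qs: 439 - 4p = -41 + 6p.
480 = 10p, so p* = 48.
q* = 439 − 4(48) = 247.

q* = 247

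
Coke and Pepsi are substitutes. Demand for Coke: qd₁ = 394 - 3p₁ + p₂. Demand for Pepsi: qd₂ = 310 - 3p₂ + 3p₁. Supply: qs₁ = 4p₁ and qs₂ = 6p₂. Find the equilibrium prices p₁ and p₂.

Market 1: 394 - 3p₁ + p₂ = 4p₁ → 7p₁ - p₂ = 394.
Market 2: 9p₂ - 3p₁ = 310.
Eliminating p₂: 9×(1) + 1×(2) gives 60p₁ = 3856, so p₁ = 964/15.
Back-substitute into (2): p₂ = (310 + 3×964/15) / 9 = 838/15.

p₁ = 964/15, p₂ = 838/15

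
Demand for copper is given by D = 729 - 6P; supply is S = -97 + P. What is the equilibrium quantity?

Q* = 21

Set D = S: 729 - 6P = -97 + P.
826 = 7P, so P* = 118.
Q* = 729 − 6(118) = 21.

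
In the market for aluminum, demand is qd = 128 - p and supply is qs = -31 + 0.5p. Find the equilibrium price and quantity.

Set qd = qs: 128 - p = -31 + 0.5p.
159 = 1.5p, so p* = 106.
q* = 128 − 1(106) = 22.

p* = 106, q* = 22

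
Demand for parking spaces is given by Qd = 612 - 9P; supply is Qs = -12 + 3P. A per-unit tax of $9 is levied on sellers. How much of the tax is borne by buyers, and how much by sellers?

Pre-tax equilibrium: P* = 52, Q* = 144.
Tax on sellers shifts supply to Qs = -12 + 3(P − 9) = -39 + 3P.
612 - 9P = -39 + 3P gives buyer price Pb = 54.25; sellers receive Ps = 54.25 − 9 = 45.25.
New quantity: Q = 612 − 9(54.25) = 123.75.
Buyer burden = 54.25 − 52 = 2.25; seller burden = 52 − 45.25 = 6.75.

Buyers bear $2.25, sellers bear $6.75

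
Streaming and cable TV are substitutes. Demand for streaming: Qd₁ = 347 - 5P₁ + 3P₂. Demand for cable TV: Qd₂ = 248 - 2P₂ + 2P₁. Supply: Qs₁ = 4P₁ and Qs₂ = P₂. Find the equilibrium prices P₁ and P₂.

Market 1: 347 - 5P₁ + 3P₂ = 4P₁ → 9P₁ - 3P₂ = 347.
Market 2: 3P₂ - 2P₁ = 248.
Eliminating P₂: 3×(1) + 3×(2) gives 21P₁ = 1785, so P₁ = 85.
Back-substitute into (2): P₂ = (248 + 2×85) / 3 = 418/3.

P₁ = 85, P₂ = 418/3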